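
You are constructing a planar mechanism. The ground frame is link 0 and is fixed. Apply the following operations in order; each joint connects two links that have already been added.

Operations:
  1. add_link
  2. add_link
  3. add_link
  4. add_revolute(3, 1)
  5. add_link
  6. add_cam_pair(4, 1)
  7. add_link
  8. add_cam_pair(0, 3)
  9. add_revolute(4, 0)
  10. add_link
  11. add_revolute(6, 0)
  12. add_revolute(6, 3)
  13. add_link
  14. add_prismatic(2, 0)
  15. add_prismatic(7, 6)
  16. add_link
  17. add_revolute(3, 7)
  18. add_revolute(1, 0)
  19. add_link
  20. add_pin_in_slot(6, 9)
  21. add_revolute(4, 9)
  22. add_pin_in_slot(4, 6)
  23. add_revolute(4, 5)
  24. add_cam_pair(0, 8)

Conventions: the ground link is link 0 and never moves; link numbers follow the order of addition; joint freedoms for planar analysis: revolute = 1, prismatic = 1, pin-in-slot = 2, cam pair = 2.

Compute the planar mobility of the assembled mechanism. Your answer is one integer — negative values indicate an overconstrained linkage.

link 0 = ground. State L|J1|J2 = 1|0|0
+link1  2|0|0
+link2  3|0|0
+link3  4|0|0
R(3,1) f=1→J1  4|1|0
+link4  5|1|0
C(4,1) f=2→J2  5|1|1
+link5  6|1|1
C(0,3) f=2→J2  6|1|2
R(4,0) f=1→J1  6|2|2
+link6  7|2|2
R(6,0) f=1→J1  7|3|2
R(6,3) f=1→J1  7|4|2
+link7  8|4|2
P(2,0) f=1→J1  8|5|2
P(7,6) f=1→J1  8|6|2
+link8  9|6|2
R(3,7) f=1→J1  9|7|2
R(1,0) f=1→J1  9|8|2
+link9  10|8|2
PS(6,9) f=2→J2  10|8|3
R(4,9) f=1→J1  10|9|3
PS(4,6) f=2→J2  10|9|4
R(4,5) f=1→J1  10|10|4
C(0,8) f=2→J2  10|10|5
M = 3(10−1)−2·10−5 = 27−20−5 = 2

M = 2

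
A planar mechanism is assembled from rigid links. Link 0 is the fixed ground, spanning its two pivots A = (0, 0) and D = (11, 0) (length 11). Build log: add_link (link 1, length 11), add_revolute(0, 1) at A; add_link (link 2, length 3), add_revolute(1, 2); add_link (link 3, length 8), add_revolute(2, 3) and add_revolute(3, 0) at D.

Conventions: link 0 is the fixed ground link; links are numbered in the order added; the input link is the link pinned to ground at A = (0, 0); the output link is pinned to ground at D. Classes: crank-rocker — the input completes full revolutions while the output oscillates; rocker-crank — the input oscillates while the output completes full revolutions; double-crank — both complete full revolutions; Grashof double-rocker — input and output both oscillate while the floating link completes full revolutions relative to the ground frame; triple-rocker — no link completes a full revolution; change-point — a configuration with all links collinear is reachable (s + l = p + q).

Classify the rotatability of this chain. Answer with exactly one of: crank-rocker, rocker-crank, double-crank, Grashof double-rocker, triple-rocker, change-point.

lengths: ground=11, input=11, coupler=3, output=8
sorted: s=3 (shortest), l=11 (longest), p+q=19
s + l = 14 vs p + q = 19
s + l < p + q (Grashof) with shortest = coupler link → Grashof double-rocker

Grashof double-rocker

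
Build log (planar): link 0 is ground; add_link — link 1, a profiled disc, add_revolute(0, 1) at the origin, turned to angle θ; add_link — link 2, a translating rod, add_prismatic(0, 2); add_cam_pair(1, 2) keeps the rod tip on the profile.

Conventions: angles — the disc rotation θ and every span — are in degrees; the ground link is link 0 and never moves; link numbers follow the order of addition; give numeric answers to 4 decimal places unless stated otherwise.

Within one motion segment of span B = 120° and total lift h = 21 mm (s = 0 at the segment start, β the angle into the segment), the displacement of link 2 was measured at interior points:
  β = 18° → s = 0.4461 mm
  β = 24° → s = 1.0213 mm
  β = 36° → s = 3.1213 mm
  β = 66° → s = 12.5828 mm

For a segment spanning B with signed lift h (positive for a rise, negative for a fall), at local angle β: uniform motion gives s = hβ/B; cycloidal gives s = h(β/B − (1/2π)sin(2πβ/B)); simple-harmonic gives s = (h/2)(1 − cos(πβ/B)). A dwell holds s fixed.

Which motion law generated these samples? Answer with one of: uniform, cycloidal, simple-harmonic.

candidates at β/B = r: uniform s = h·r (linear in β); cycloidal s = h·(r − sin(2πr)/(2π)); simple-harmonic s = (h/2)(1 − cos(πr))
β=18°: printed 0.4461 | uniform 3.1500, cycloidal 0.4461, simple-harmonic 1.1444
β=24°: printed 1.0213 | uniform 4.2000, cycloidal 1.0213, simple-harmonic 2.0053
β=36°: printed 3.1213 | uniform 6.3000, cycloidal 3.1213, simple-harmonic 4.3283
β=66°: printed 12.5828 | uniform 11.5500, cycloidal 12.5828, simple-harmonic 12.1426
only one law matches every sample → cycloidal

cycloidal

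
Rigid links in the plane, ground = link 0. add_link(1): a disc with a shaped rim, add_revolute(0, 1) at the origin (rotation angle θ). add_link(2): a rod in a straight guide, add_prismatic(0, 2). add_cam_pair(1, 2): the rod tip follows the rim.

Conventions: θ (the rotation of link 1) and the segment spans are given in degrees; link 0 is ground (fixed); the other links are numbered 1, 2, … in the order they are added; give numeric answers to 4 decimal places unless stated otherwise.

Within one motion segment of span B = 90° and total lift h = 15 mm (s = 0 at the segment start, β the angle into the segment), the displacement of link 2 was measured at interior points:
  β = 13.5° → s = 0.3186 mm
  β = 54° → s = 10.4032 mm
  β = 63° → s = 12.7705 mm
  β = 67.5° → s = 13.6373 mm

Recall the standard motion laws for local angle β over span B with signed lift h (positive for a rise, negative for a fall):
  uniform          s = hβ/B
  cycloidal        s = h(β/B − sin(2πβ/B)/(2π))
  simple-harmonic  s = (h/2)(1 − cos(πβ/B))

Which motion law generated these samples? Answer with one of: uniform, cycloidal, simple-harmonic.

candidates at β/B = r: uniform s = h·r (linear in β); cycloidal s = h·(r − sin(2πr)/(2π)); simple-harmonic s = (h/2)(1 − cos(πr))
β=13.5°: printed 0.3186 | uniform 2.2500, cycloidal 0.3186, simple-harmonic 0.8175
β=54°: printed 10.4032 | uniform 9.0000, cycloidal 10.4032, simple-harmonic 9.8176
β=63°: printed 12.7705 | uniform 10.5000, cycloidal 12.7705, simple-harmonic 11.9084
β=67.5°: printed 13.6373 | uniform 11.2500, cycloidal 13.6373, simple-harmonic 12.8033
only one law matches every sample → cycloidal

cycloidal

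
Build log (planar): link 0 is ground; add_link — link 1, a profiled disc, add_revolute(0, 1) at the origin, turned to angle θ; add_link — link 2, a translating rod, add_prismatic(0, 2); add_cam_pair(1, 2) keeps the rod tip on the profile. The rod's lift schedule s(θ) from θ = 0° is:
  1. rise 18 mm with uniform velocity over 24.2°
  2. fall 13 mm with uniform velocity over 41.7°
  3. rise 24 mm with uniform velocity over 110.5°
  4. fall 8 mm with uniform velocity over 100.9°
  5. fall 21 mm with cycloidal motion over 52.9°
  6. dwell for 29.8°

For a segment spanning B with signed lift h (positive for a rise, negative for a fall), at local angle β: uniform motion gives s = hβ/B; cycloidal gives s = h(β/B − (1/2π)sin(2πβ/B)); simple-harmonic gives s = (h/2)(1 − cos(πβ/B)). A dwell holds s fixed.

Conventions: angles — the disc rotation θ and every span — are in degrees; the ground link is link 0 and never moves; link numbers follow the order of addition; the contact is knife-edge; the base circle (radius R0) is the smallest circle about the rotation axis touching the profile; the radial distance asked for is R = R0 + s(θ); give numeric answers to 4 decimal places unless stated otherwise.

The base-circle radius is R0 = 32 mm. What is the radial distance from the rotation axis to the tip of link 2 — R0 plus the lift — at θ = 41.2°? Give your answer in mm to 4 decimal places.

seg 1 [0°–24.2°] uniform, h=18: full span → s += 18 → s = 18.0000
seg 2 [24.2°–65.9°] uniform, h=-13: θ=41.2° here. β=17, B=41.7. -13·17/41.7 = -5.2998 → s = 12.7002
R = R0 + s = 32 + 12.7002 = 44.7002

44.7002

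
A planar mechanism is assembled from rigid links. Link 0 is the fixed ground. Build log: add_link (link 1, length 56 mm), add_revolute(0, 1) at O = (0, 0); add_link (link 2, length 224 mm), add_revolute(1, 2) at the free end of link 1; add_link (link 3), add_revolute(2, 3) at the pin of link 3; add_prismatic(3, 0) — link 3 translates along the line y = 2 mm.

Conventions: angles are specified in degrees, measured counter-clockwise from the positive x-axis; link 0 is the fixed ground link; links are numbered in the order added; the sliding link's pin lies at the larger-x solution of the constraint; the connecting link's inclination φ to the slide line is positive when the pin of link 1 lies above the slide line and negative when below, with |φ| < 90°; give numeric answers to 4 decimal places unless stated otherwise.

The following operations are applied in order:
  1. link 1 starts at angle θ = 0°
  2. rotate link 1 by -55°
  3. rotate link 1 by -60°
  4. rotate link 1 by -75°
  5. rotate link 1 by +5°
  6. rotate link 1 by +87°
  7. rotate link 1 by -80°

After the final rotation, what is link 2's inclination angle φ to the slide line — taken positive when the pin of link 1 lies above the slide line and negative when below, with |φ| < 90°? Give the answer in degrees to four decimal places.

geometry: r = 56 mm, L = 224 mm, e = 2 mm; θ starts at 0°
rotate link 1 by -55°: θ ← 0° -55° = -55°
rotate link 1 by -60°: θ ← -55° -60° = -115°
rotate link 1 by -75°: θ ← -115° -75° = -190°
rotate link 1 by +5°: θ ← -190° +5° = -185°
rotate link 1 by +87°: θ ← -185° +87° = -98°
rotate link 1 by -80°: θ ← -98° -80° = -178°
h = r sin θ − e = -1.954372 − 2 = -3.954372
sin φ = h / L = -3.954372 / 224 = -0.01765345
φ = arcsin(-0.01765345) = -1.011520°

-1.0115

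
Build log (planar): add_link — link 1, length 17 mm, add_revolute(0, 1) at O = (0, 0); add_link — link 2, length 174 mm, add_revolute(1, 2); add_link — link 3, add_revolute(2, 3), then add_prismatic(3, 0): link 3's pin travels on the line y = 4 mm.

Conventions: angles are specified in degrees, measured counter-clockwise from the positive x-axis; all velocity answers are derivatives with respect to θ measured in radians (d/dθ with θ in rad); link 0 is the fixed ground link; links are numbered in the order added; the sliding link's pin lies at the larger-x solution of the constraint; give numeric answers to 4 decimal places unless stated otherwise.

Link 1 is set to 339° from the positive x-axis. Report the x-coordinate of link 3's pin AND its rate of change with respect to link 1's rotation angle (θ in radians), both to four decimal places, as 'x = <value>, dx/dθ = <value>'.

geometry: r = 17 mm, L = 174 mm, e = 4 mm
crank pin P = (r cos θ, r sin θ) = (15.870867, -6.092255)
h = r sin θ − e = -6.092255 − 4 = -10.092255
x = r cos θ + √(L² − h²) = 15.870867 + 173.707071 = 189.577938
dx/dθ = −r sin θ − h·r cos θ/√(L² − h²) (θ in radians; h = -10.092255) = 7.014341

x = 189.5779, dx/dθ = 7.0143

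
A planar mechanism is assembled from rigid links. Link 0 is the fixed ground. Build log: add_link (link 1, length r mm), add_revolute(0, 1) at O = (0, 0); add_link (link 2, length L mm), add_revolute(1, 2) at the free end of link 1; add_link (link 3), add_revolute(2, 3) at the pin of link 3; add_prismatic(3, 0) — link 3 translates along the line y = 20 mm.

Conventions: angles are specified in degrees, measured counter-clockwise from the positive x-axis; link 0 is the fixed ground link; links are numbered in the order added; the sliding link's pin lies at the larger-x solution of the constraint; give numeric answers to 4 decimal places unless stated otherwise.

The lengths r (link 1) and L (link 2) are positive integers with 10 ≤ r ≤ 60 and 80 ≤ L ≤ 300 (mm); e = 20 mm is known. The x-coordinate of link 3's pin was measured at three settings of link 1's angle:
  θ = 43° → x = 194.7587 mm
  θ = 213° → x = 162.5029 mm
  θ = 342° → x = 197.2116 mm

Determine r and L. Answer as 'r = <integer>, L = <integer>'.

constraint per measurement: (x − r cos θ)² + (r sin θ − e)² = L²
subtracting the θ₁ and θ₂ equations cancels the r² and L² terms:
r = (x₁² − x₂²) / (2[(x₁cos θ₁ + e sin θ₁) − (x₂cos θ₂ + e sin θ₂)]) = 19.0000 → r = 19
L² = (x₁ − r cos θ₁)² + (r sin θ₁ − e)² = 32761.0076 → L = 181.0000 → L = 181
check at θ₃=342°: x = 197.2116 (printed 197.2116) ✓

r = 19, L = 181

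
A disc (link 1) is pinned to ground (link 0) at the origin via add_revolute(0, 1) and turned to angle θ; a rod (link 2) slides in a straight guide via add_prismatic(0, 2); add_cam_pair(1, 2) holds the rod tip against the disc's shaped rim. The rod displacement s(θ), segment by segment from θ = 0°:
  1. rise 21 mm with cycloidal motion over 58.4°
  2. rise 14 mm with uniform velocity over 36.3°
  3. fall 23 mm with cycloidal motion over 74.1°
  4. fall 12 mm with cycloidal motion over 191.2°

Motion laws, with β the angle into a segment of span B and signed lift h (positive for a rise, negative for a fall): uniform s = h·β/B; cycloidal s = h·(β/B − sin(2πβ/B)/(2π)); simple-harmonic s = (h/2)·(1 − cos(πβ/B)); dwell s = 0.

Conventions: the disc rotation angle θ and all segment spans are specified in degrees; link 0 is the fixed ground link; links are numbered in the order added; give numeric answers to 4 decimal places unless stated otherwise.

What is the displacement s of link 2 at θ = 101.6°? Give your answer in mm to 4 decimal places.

segment 1 (0° to 58.4°, cycloidal, h = 21) is passed completely: s = 0.0000 + (21) = 21.0000
segment 2 (58.4° to 94.7°, uniform, h = 14) is passed completely: s = 21.0000 + (14) = 35.0000
θ = 101.6° falls in segment 3 (94.7° to 168.8°, cycloidal, h = -23): β = 101.6 − 94.7 = 6.9°, B = 74.1°; Δs = -23·(0.0931 − sin(2π·0.0931)/(2π)) = -0.1201; s = 35.0000 − 0.1201 = 34.8799

34.8799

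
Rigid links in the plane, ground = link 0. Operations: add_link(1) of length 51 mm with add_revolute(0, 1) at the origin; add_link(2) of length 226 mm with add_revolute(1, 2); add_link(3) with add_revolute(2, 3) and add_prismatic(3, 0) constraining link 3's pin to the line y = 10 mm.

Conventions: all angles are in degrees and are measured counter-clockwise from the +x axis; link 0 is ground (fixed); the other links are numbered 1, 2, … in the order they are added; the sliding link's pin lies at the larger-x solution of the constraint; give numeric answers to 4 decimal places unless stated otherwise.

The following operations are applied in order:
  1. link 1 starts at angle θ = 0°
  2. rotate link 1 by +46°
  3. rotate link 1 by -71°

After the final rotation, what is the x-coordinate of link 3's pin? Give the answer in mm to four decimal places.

geometry: r = 51 mm, L = 226 mm, e = 10 mm; θ starts at 0°
rotate link 1 by +46°: θ ← 0° +46° = 46°
rotate link 1 by -71°: θ ← 46° -71° = -25°
crank pin P = (r cos θ, r sin θ) = (46.221697, -21.553531)
h = r sin θ − e = -21.553531 − 10 = -31.553531
x = r cos θ + √(L² − h²) = 46.221697 + 223.786449 = 270.008146

270.0081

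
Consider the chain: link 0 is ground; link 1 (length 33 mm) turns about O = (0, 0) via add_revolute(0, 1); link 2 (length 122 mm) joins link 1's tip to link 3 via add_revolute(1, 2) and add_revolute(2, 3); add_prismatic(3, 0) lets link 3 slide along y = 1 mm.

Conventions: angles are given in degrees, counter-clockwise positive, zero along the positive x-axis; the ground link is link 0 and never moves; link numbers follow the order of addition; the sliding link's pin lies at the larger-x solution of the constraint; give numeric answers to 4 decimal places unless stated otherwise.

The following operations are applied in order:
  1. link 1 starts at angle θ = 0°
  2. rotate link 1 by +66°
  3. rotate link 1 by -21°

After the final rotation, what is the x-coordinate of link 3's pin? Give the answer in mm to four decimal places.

geometry: r = 33 mm, L = 122 mm, e = 1 mm; θ starts at 0°
rotate link 1 by +66°: θ ← 0° +66° = 66°
rotate link 1 by -21°: θ ← 66° -21° = 45°
crank pin P = (r cos θ, r sin θ) = (23.334524, 23.334524)
h = r sin θ − e = 23.334524 − 1 = 22.334524
x = r cos θ + √(L² − h²) = 23.334524 + 119.938188 = 143.272712

143.2727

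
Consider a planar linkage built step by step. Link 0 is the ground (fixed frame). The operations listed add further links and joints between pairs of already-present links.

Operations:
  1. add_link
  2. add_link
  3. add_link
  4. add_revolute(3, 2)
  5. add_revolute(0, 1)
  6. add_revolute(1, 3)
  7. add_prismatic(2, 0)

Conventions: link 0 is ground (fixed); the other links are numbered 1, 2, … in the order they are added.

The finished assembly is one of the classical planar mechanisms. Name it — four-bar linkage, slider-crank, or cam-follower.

links: 4 (incl. ground); joints: 3 revolute, 1 prismatic, 0 higher (cam) pair, forming one closed loop
4 links, 3 revolutes + 1 prismatic in one loop → slider-crank

slider-crank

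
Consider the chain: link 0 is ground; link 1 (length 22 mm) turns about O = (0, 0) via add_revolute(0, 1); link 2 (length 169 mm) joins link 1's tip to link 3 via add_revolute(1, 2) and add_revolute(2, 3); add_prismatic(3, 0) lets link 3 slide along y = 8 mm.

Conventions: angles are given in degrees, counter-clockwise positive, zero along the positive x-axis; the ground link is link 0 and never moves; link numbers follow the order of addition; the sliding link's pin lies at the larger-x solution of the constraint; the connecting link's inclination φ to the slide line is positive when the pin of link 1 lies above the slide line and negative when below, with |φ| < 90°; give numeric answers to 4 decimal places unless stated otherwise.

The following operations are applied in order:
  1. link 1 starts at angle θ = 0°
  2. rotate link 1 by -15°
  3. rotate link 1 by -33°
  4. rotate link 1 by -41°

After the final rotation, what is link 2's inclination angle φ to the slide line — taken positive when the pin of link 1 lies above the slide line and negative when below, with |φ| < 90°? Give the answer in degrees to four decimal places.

geometry: r = 22 mm, L = 169 mm, e = 8 mm; θ starts at 0°
rotate link 1 by -15°: θ ← 0° -15° = -15°
rotate link 1 by -33°: θ ← -15° -33° = -48°
rotate link 1 by -41°: θ ← -48° -41° = -89°
h = r sin θ − e = -21.996649 − 8 = -29.996649
sin φ = h / L = -29.996649 / 169 = -0.17749497
φ = arcsin(-0.17749497) = -10.223883°

-10.2239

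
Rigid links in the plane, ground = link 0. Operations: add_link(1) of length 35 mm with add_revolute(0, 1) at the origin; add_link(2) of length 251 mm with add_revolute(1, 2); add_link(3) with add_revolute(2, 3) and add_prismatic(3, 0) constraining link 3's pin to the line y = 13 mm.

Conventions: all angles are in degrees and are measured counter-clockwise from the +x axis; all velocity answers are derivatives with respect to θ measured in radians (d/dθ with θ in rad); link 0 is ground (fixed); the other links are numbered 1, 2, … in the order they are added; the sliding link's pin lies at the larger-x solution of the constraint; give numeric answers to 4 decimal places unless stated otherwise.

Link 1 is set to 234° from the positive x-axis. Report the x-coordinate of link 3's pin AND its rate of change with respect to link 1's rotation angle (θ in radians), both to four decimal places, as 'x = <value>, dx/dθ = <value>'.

geometry: r = 35 mm, L = 251 mm, e = 13 mm
crank pin P = (r cos θ, r sin θ) = (-20.572484, -28.315595)
h = r sin θ − e = -28.315595 − 13 = -41.315595
x = r cos θ + √(L² − h²) = -20.572484 + 247.576295 = 227.003811
dx/dθ = −r sin θ − h·r cos θ/√(L² − h²) (θ in radians; h = -41.315595) = 24.882453

x = 227.0038, dx/dθ = 24.8825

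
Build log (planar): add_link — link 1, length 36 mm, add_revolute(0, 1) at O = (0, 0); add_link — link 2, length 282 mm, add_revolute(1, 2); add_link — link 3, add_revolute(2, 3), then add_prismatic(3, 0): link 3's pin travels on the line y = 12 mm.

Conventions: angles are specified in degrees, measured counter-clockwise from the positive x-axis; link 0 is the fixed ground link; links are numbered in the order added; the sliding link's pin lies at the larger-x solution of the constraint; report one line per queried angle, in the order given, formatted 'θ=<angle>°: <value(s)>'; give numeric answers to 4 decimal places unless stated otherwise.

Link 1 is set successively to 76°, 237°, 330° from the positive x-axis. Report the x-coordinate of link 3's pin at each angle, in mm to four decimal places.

geometry: r = 36 mm, L = 282 mm, e = 12 mm
θ=76°: crank pin P = (r cos θ, r sin θ) = (8.709188, 34.930646)
θ=76°: h = r sin θ − e = 34.930646 − 12 = 22.930646
θ=76°: x = r cos θ + √(L² − h²) = 8.709188 + 281.066159 = 289.775347
θ=237°: crank pin P = (r cos θ, r sin θ) = (-19.607005, -30.192140)
θ=237°: h = r sin θ − e = -30.192140 − 12 = -42.192140
θ=237°: x = r cos θ + √(L² − h²) = -19.607005 + 278.825794 = 259.218789
θ=330°: crank pin P = (r cos θ, r sin θ) = (31.176915, -18.000000)
θ=330°: h = r sin θ − e = -18.000000 − 12 = -30.000000
θ=330°: x = r cos θ + √(L² − h²) = 31.176915 + 280.399715 = 311.576629

θ=76°: 289.7753
θ=237°: 259.2188
θ=330°: 311.5766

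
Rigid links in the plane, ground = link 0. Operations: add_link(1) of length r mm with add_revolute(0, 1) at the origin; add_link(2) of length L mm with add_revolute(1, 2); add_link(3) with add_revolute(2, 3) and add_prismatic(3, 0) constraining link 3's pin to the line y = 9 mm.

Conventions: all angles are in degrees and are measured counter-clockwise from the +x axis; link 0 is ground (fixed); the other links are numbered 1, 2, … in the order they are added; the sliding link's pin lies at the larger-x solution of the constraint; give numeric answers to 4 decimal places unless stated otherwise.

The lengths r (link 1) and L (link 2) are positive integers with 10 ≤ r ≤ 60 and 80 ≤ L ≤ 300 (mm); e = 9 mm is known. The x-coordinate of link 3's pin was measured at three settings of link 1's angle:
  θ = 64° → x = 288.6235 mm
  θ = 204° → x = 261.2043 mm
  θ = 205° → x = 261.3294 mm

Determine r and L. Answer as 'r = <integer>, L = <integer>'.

constraint per measurement: (x − r cos θ)² + (r sin θ − e)² = L²
subtracting the θ₁ and θ₂ equations cancels the r² and L² terms:
r = (x₁² − x₂²) / (2[(x₁cos θ₁ + e sin θ₁) − (x₂cos θ₂ + e sin θ₂)]) = 20.0000 → r = 20
L² = (x₁ − r cos θ₁)² + (r sin θ₁ − e)² = 78399.9903 → L = 280.0000 → L = 280
check at θ₃=205°: x = 261.3294 (printed 261.3294) ✓

r = 20, L = 280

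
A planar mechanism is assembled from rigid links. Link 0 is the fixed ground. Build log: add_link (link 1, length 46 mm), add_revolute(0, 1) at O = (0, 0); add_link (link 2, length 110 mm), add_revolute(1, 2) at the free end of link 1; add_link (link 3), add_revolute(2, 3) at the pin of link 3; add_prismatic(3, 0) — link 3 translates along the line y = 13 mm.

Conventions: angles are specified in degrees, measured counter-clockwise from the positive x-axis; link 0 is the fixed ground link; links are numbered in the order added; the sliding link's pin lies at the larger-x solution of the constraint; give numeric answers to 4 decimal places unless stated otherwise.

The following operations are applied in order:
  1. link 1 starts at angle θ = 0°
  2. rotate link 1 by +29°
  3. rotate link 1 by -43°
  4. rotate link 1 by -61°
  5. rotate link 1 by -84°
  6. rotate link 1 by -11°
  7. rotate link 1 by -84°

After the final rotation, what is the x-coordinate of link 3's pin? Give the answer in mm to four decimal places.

geometry: r = 46 mm, L = 110 mm, e = 13 mm; θ starts at 0°
rotate link 1 by +29°: θ ← 0° +29° = 29°
rotate link 1 by -43°: θ ← 29° -43° = -14°
rotate link 1 by -61°: θ ← -14° -61° = -75°
rotate link 1 by -84°: θ ← -75° -84° = -159°
rotate link 1 by -11°: θ ← -159° -11° = -170°
rotate link 1 by -84°: θ ← -170° -84° = -254°
crank pin P = (r cos θ, r sin θ) = (-12.679318, 44.218038)
h = r sin θ − e = 44.218038 − 13 = 31.218038
x = r cos θ + √(L² − h²) = -12.679318 + 105.477173 = 92.797855

92.7979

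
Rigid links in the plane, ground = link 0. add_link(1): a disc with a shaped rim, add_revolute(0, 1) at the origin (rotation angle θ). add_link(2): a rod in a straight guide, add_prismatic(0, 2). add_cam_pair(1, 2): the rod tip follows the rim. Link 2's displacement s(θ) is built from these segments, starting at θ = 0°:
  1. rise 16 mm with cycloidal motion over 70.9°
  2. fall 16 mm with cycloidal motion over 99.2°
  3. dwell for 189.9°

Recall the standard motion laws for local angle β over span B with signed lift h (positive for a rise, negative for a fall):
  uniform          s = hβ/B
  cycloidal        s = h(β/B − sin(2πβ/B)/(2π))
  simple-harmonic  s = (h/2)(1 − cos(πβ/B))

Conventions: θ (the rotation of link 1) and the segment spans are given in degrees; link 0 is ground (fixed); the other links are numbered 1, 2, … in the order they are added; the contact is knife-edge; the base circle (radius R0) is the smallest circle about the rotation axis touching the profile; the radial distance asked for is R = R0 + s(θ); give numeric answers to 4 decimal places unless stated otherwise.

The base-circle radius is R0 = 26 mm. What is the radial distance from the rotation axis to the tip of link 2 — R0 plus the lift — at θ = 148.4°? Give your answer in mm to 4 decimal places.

segment 1 (0° to 70.9°, cycloidal, h = 16) is passed completely: s = 0.0000 + (16) = 16.0000
θ = 148.4° falls in segment 2 (70.9° to 170.1°, cycloidal, h = -16): β = 148.4 − 70.9 = 77.5°, B = 99.2°; Δs = -16·(0.7813 − sin(2π·0.7813)/(2π)) = -14.9975; s = 16.0000 − 14.9975 = 1.0025
R = R0 + s = 26 + 1.0025 = 27.0025

27.0025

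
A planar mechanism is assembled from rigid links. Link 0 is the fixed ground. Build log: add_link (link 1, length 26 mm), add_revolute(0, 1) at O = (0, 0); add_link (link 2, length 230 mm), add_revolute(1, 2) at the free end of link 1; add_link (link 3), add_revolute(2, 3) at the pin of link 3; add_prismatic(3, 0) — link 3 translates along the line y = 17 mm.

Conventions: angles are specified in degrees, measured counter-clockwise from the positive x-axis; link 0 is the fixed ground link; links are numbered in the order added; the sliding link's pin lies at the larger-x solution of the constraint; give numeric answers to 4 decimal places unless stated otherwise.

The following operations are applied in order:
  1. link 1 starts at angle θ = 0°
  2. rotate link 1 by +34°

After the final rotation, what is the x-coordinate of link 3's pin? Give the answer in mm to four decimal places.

geometry: r = 26 mm, L = 230 mm, e = 17 mm; θ starts at 0°
rotate link 1 by +34°: θ ← 0° +34° = 34°
crank pin P = (r cos θ, r sin θ) = (21.554977, 14.539015)
h = r sin θ − e = 14.539015 − 17 = -2.460985
x = r cos θ + √(L² − h²) = 21.554977 + 229.986833 = 251.541810

251.5418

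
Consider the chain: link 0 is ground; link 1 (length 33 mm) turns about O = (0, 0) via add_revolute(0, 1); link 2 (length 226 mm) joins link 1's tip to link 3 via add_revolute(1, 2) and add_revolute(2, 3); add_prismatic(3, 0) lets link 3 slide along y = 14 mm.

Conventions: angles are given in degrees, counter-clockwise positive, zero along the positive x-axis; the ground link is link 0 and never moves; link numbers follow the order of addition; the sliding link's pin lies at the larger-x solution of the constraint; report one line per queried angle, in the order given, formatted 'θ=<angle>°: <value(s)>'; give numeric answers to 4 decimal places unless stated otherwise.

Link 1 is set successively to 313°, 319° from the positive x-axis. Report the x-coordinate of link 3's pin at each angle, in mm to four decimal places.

geometry: r = 33 mm, L = 226 mm, e = 14 mm
θ=313°: crank pin P = (r cos θ, r sin θ) = (22.505946, -24.134672)
θ=313°: h = r sin θ − e = -24.134672 − 14 = -38.134672
θ=313°: x = r cos θ + √(L² − h²) = 22.505946 + 222.759392 = 245.265338
θ=319°: crank pin P = (r cos θ, r sin θ) = (24.905416, -21.649948)
θ=319°: h = r sin θ − e = -21.649948 − 14 = -35.649948
θ=319°: x = r cos θ + √(L² − h²) = 24.905416 + 223.170520 = 248.075937

θ=313°: 245.2653
θ=319°: 248.0759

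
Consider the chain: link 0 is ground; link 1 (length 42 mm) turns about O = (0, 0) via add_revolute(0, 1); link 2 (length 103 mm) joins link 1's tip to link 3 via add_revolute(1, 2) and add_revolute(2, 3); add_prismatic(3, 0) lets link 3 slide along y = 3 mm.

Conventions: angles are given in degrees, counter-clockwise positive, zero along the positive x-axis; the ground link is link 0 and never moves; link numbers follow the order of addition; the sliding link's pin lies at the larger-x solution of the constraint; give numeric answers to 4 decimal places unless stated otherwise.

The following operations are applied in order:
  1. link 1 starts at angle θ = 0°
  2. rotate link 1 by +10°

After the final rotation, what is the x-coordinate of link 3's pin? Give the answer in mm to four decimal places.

geometry: r = 42 mm, L = 103 mm, e = 3 mm; θ starts at 0°
rotate link 1 by +10°: θ ← 0° +10° = 10°
crank pin P = (r cos θ, r sin θ) = (41.361926, 7.293223)
h = r sin θ − e = 7.293223 − 3 = 4.293223
x = r cos θ + √(L² − h²) = 41.361926 + 102.910487 = 144.272412

144.2724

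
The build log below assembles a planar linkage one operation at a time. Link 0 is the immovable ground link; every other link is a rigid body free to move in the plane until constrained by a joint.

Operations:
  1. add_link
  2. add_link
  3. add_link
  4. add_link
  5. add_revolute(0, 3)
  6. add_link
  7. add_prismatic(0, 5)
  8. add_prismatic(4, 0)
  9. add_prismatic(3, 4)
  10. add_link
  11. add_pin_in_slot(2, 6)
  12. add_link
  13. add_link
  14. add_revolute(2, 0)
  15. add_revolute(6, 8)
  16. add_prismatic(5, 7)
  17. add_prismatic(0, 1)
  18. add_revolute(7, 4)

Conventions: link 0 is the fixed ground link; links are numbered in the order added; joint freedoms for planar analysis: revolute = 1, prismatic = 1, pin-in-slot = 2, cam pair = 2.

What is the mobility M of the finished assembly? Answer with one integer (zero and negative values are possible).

link 0 = ground. State L|J1|J2 = 1|0|0
+link1  2|0|0
+link2  3|0|0
+link3  4|0|0
+link4  5|0|0
R(0,3) f=1→J1  5|1|0
+link5  6|1|0
P(0,5) f=1→J1  6|2|0
P(4,0) f=1→J1  6|3|0
P(3,4) f=1→J1  6|4|0
+link6  7|4|0
PS(2,6) f=2→J2  7|4|1
+link7  8|4|1
+link8  9|4|1
R(2,0) f=1→J1  9|5|1
R(6,8) f=1→J1  9|6|1
P(5,7) f=1→J1  9|7|1
P(0,1) f=1→J1  9|8|1
R(7,4) f=1→J1  9|9|1
M = 3(9−1)−2·9−1 = 24−18−1 = 5

M = 5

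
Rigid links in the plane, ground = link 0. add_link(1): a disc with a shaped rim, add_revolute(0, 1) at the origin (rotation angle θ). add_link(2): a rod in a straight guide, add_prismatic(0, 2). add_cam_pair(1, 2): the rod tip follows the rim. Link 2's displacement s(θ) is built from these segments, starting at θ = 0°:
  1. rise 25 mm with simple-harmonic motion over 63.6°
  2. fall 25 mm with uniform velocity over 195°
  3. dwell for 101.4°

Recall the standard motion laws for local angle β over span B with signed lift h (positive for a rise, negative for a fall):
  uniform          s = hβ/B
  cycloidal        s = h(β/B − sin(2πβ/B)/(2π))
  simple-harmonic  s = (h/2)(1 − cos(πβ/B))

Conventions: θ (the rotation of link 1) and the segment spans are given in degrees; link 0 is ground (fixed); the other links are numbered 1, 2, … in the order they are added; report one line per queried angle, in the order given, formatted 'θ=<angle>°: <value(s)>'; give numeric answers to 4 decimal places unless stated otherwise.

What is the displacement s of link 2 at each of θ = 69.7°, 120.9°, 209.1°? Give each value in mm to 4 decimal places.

segment 1 (0° to 63.6°, simple-harmonic, h = 25) is passed completely: s = 0.0000 + (25) = 25.0000
θ = 69.7° falls in segment 2 (63.6° to 258.6°, uniform, h = -25): β = 69.7 − 63.6 = 6.1°, B = 195°; Δs = -25·6.1/195 = -0.7821; s = 25.0000 − 0.7821 = 24.2179
θ = 120.9° falls in segment 2 (63.6° to 258.6°, uniform, h = -25): β = 120.9 − 63.6 = 57.3°, B = 195°; Δs = -25·57.3/195 = -7.3462; s = 25.0000 − 7.3462 = 17.6538
θ = 209.1° falls in segment 2 (63.6° to 258.6°, uniform, h = -25): β = 209.1 − 63.6 = 145.5°, B = 195°; Δs = -25·145.5/195 = -18.6538; s = 25.0000 − 18.6538 = 6.3462

θ=69.7°: 24.2179
θ=120.9°: 17.6538
θ=209.1°: 6.3462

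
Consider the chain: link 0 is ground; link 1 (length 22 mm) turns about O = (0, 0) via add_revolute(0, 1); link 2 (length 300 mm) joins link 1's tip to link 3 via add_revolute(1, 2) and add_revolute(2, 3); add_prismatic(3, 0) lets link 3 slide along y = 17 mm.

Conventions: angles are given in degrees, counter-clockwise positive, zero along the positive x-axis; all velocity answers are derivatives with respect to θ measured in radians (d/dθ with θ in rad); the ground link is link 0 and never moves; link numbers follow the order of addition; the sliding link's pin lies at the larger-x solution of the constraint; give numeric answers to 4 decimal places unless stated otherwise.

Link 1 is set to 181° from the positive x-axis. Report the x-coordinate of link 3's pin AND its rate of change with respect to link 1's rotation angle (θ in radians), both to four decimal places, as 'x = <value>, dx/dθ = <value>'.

geometry: r = 22 mm, L = 300 mm, e = 17 mm
crank pin P = (r cos θ, r sin θ) = (-21.996649, -0.383953)
h = r sin θ − e = -0.383953 − 17 = -17.383953
x = r cos θ + √(L² − h²) = -21.996649 + 299.495907 = 277.499257
dx/dθ = −r sin θ − h·r cos θ/√(L² − h²) (θ in radians; h = -17.383953) = -0.892821

x = 277.4993, dx/dθ = -0.8928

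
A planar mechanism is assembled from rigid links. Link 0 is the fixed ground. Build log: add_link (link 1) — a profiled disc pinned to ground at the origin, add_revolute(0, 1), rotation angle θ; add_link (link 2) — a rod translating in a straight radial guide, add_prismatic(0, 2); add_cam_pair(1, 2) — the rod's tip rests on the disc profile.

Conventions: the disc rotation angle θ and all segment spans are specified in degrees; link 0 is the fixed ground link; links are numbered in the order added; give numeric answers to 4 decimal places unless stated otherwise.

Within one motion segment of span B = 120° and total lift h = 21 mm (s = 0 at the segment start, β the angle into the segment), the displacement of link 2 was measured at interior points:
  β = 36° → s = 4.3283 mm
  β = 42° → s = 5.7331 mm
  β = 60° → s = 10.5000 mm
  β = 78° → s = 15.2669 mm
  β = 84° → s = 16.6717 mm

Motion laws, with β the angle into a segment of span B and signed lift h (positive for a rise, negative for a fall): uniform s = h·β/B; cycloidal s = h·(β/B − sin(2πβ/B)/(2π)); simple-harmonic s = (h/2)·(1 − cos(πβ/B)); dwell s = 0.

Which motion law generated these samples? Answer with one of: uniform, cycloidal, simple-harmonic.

candidates at β/B = r: uniform s = h·r (linear in β); cycloidal s = h·(r − sin(2πr)/(2π)); simple-harmonic s = (h/2)(1 − cos(πr))
β=36°: printed 4.3283 | uniform 6.3000, cycloidal 3.1213, simple-harmonic 4.3283
β=42°: printed 5.7331 | uniform 7.3500, cycloidal 4.6461, simple-harmonic 5.7331
β=60°: printed 10.5000 | uniform 10.5000, cycloidal 10.5000, simple-harmonic 10.5000
β=78°: printed 15.2669 | uniform 13.6500, cycloidal 16.3539, simple-harmonic 15.2669
β=84°: printed 16.6717 | uniform 14.7000, cycloidal 17.8787, simple-harmonic 16.6717
only one law matches every sample → simple-harmonic

simple-harmonic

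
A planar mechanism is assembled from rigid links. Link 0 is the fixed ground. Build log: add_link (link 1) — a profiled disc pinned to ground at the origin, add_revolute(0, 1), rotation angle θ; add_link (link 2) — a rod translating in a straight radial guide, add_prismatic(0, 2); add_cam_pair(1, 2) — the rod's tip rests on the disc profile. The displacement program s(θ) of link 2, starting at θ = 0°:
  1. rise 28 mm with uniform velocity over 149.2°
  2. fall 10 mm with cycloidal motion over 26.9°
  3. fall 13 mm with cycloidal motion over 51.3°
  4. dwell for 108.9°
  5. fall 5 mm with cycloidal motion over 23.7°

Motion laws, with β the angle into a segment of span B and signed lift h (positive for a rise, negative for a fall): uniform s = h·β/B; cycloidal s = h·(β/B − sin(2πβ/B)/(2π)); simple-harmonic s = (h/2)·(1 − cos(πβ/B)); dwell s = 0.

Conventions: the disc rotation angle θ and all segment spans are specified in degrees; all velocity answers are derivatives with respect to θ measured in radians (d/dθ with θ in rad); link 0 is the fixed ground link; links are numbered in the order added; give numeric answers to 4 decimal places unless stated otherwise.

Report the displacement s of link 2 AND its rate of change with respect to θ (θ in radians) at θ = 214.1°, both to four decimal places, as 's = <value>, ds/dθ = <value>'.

seg 1 [0°–149.2°] uniform, h=28: full span → s += 28 → s = 28.0000
seg 2 [149.2°–176.1°] cycloidal, h=-10: full span → s += -10 → s = 18.0000
seg 3 [176.1°–227.4°] cycloidal, h=-13: θ=214.1° here. β=38, B=51.3. -13·(0.7407 − sin(2π·0.7407)/(2π)) = -11.6951 → s = 6.3049
velocity in seg [176.1°–227.4°] (cycloidal), θ in radians: β = 38° = 0.6632 rad, B = 51.3° = 0.8954 rad; ds/dθ = (h/B)(1 − cos(2πβ/B)) = ((-13)/0.8954)(1 − cos(2π·0.7407)) = -15.363626 mm/rad

s = 6.3049, ds/dθ = -15.3636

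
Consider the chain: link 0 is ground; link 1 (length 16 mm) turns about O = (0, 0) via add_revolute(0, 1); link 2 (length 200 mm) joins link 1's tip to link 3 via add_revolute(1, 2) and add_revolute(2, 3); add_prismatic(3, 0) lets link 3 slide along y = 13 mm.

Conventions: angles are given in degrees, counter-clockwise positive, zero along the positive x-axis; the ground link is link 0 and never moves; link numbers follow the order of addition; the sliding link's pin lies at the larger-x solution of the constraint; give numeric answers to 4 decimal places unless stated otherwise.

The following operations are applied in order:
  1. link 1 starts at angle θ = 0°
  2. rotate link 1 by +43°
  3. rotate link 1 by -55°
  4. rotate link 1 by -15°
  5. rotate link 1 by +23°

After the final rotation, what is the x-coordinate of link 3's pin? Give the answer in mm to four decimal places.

geometry: r = 16 mm, L = 200 mm, e = 13 mm; θ starts at 0°
rotate link 1 by +43°: θ ← 0° +43° = 43°
rotate link 1 by -55°: θ ← 43° -55° = -12°
rotate link 1 by -15°: θ ← -12° -15° = -27°
rotate link 1 by +23°: θ ← -27° +23° = -4°
crank pin P = (r cos θ, r sin θ) = (15.961025, -1.116104)
h = r sin θ − e = -1.116104 − 13 = -14.116104
x = r cos θ + √(L² − h²) = 15.961025 + 199.501217 = 215.462242

215.4622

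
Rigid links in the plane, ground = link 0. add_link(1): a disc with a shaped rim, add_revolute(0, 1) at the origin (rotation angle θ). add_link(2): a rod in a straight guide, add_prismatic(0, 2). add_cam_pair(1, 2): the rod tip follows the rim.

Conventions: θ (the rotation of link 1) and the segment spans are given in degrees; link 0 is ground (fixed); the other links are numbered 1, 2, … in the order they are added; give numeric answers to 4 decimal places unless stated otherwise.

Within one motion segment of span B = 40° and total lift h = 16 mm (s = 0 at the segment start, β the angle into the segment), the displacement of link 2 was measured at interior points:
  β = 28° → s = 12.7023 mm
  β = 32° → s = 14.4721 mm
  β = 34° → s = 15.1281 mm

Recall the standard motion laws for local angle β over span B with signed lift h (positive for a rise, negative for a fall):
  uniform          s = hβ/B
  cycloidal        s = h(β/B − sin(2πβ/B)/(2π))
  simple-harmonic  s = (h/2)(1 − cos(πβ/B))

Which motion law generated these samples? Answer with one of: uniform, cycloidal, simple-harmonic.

candidates at β/B = r: uniform s = h·r (linear in β); cycloidal s = h·(r − sin(2πr)/(2π)); simple-harmonic s = (h/2)(1 − cos(πr))
β=28°: printed 12.7023 | uniform 11.2000, cycloidal 13.6218, simple-harmonic 12.7023
β=32°: printed 14.4721 | uniform 12.8000, cycloidal 15.2218, simple-harmonic 14.4721
β=34°: printed 15.1281 | uniform 13.6000, cycloidal 15.6601, simple-harmonic 15.1281
only one law matches every sample → simple-harmonic

simple-harmonic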